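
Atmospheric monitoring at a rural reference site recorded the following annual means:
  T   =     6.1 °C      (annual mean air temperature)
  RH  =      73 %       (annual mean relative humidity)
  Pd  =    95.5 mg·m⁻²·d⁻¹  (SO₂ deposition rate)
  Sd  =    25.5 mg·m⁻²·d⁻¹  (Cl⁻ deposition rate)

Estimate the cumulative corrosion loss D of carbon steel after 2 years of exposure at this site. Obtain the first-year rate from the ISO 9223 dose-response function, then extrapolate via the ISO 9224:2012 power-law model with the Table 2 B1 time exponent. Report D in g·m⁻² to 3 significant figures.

carbon steel: T≤10 °C ⇒ hinge +0.150·(6.1−10) = -0.5850
  SO₂ term: 1.77·95.5^0.52·exp(0.02·73-0.5850) = 45.46
  Sd branch = 0.102·Sd^0.62·e^(0.033·RH+0.04·T) = 10.79 μm/a
  sum: 45.46 + 10.79 → r_corr = 56.24 μm/a
Long-term exponent b (ISO 9224 Table 2, B1) = 0.523
  D(2) = 56.24 × 2^0.523 = 56.24 × 1.437 = 80.81 μm
  Mass loss = 80.81 μm × 7.85 g/cm³ = 634.4 g·m⁻²

D(2) = 634 g·m⁻²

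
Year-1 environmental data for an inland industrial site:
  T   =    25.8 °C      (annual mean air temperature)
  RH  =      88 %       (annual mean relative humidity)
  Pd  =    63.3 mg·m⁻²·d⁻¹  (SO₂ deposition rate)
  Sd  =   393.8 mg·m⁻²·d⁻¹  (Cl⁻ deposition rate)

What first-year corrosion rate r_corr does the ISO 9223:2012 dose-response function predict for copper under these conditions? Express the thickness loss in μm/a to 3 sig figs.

r_corr = 5.12 μm/a

copper: T>10 °C ⇒ hinge -0.080·(25.8−10) = -1.2640
  SO₂ term: 0.0053·63.3^0.26·exp(0.059·88-1.2640) = 0.7917
  Sd branch = 0.01025·Sd^0.27·e^(0.036·RH+0.049·T) = 4.328 μm/a
  r_corr = 0.7917 + 4.328 = 5.12 μm/a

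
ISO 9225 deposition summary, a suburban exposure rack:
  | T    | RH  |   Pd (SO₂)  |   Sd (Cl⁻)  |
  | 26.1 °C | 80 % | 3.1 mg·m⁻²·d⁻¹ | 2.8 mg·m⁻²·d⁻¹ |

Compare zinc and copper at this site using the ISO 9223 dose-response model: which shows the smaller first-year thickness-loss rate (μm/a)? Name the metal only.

zinc: T>10 °C ⇒ hinge -0.071·(26.1−10) = -1.1431
  Pd branch = 0.0129·Pd^0.44·e^(0.046·RH+f) = 0.2683 μm/a
  Sd branch = 0.0175·Sd^0.57·e^(0.008·RH+0.085·T) = 0.5487 μm/a
  sum: 0.2683 + 0.5487 → r_corr = 0.817 μm/a
copper: temperature factor f = -0.080·(16.1) = -1.2880
  Pd branch = 0.0053·Pd^0.26·e^(0.059·RH+f) = 0.2201 μm/a
  Sd branch = 0.01025·Sd^0.27·e^(0.036·RH+0.049·T) = 0.8663 μm/a
  r_corr = 0.2201 + 0.8663 = 1.086 μm/a
Ordering by μm/a: copper (1.09) > zinc (0.817)

zinc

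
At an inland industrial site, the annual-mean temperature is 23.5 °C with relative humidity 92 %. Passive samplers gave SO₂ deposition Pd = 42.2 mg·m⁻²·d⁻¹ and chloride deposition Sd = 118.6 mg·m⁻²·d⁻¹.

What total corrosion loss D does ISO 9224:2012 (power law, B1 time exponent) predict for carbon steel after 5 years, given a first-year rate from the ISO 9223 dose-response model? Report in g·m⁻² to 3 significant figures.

carbon steel: T>10 °C ⇒ hinge -0.054·(23.5−10) = -0.7290
  SO₂ term: 1.77·42.2^0.52·exp(0.02·92-0.7290) = 37.64
  Cl⁻ term: 0.102·118.6^0.62·exp(0.033·92+0.04·23.5) = 105
  sum: 37.64 + 105 → r_corr = 142.7 μm/a
ISO 9224: D(t) = r_corr · t^b with b = 0.523 (carbon steel, B1)
  D(5) = 142.7 × 5^0.523 = 142.7 × 2.32 = 331 μm
  Mass loss = 331 μm × 7.85 g/cm³ = 2599 g·m⁻²

D(5) = 2.60e+03 g·m⁻²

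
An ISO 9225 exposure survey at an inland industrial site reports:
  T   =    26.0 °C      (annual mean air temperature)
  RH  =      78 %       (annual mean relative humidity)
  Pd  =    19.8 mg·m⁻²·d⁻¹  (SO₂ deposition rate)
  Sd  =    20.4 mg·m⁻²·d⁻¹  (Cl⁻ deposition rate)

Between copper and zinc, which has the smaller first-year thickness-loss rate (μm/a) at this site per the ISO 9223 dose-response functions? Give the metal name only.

copper

copper: temperature factor f = -0.080·(16.0) = -1.2800
  Pd branch = 0.0053·Pd^0.26·e^(0.059·RH+f) = 0.3193 μm/a
  Cl⁻ term: 0.01025·20.4^0.27·exp(0.036·78+0.049·26.0) = 1.371
  r_corr = 0.3193 + 1.371 = 1.69 μm/a
zinc: temperature factor f = -0.071·(16.0) = -1.1360
  SO₂ term: 0.0129·19.8^0.44·exp(0.046·78-1.1360) = 0.5572
  Cl⁻ term: 0.0175·20.4^0.57·exp(0.008·78+0.085·26.0) = 1.661
  r_corr = 0.5572 + 1.661 = 2.218 μm/a
Ordering by μm/a: zinc (2.22) > copper (1.69)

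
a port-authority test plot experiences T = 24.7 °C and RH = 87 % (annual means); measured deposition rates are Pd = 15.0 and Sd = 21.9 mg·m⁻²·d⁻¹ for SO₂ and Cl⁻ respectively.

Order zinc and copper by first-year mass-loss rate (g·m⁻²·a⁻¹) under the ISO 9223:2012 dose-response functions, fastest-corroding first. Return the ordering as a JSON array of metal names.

zinc: T>10 °C ⇒ hinge -0.071·(24.7−10) = -1.0437
  SO₂ term: 0.0129·15.0^0.44·exp(0.046·87-1.0437) = 0.8182
  Cl⁻ term: 0.0175·21.9^0.57·exp(0.008·87+0.085·24.7) = 1.664
  r_corr = 0.8182 + 1.664 = 2.482 μm/a
  mass loss = 2.482 μm/a × 7.14 g/cm³ = 17.72 g·m⁻²·a⁻¹
copper: T>10 °C ⇒ hinge -0.080·(24.7−10) = -1.1760
  Pd branch = 0.0053·Pd^0.26·e^(0.059·RH+f) = 0.5605 μm/a
  Cl⁻ term: 0.01025·21.9^0.27·exp(0.036·87+0.049·24.7) = 1.813
  r_corr = 0.5605 + 1.813 = 2.374 μm/a
  mass loss = 2.374 μm/a × 8.96 g/cm³ = 21.27 g·m⁻²·a⁻¹
Ordering by g·m⁻²·a⁻¹: copper (21.3) > zinc (17.7)

["copper", "zinc"]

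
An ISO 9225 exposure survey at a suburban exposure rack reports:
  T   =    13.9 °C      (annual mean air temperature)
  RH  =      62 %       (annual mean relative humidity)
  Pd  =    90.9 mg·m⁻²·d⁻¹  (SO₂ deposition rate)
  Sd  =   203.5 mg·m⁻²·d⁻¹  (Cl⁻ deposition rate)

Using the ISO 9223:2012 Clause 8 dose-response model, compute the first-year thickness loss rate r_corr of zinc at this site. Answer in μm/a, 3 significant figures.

r_corr = 3.17 μm/a

zinc: temperature factor f = -0.071·(3.9) = -0.2769
  sulphur-dioxide contribution → 1.232 μm/a
  chloride contribution → 1.938 μm/a
  total first-year rate 3.171 μm/a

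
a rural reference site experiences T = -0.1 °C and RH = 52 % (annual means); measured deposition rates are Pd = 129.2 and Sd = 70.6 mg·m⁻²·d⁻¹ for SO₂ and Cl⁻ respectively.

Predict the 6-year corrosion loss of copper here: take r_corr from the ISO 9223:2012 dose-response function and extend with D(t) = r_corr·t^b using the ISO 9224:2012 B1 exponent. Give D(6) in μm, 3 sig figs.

copper: temperature factor f = +0.126·(-10.1) = -1.2726
  Pd branch = 0.0053·Pd^0.26·e^(0.059·RH+f) = 0.113 μm/a
  Cl⁻ term: 0.01025·70.6^0.27·exp(0.036·52+0.049·-0.1) = 0.2093
  r_corr = 0.113 + 0.2093 = 0.3223 μm/a
Long-term exponent b (ISO 9224 Table 2, B1) = 0.667
  D(6) = 0.3223 × 6^0.667 = 0.3223 × 3.304 = 1.065 μm

D(6) = 1.06 μm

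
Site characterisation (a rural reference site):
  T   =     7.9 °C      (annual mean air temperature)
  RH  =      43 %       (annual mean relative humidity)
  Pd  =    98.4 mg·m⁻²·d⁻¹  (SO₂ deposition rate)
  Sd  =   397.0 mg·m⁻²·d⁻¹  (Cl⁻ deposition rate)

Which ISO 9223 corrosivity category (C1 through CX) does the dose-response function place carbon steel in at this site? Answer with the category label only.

C4

carbon steel: temperature factor f = +0.150·(-2.1) = -0.3150
  sulphur-dioxide contribution → 33.19 μm/a
  chloride contribution → 23.62 μm/a
  total first-year rate 56.81 μm/a
56.8 μm/a falls in (50, 80] for carbon steel → category C4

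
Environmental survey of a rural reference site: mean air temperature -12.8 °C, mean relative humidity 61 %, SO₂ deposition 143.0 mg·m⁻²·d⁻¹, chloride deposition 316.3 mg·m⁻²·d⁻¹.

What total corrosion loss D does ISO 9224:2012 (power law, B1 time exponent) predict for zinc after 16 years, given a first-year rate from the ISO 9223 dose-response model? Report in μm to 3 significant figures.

zinc: T≤10 °C ⇒ hinge +0.038·(-12.8−10) = -0.8664
  Pd branch = 0.0129·Pd^0.44·e^(0.046·RH+f) = 0.7967 μm/a
  Sd branch = 0.0175·Sd^0.57·e^(0.008·RH+0.085·T) = 0.2556 μm/a
  sum: 0.7967 + 0.2556 → r_corr = 1.052 μm/a
ISO 9224: D(t) = r_corr · t^b with b = 0.813 (zinc, B1)
  D(16) = 1.052 × 16^0.813 = 1.052 × 9.527 = 10.02 μm

D(16) = 10.0 μm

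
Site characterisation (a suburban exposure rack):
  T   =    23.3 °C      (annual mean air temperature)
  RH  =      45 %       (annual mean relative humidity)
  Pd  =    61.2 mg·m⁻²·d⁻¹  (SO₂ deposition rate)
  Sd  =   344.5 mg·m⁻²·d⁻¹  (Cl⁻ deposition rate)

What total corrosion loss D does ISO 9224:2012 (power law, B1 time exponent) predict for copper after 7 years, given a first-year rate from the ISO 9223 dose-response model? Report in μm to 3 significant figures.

copper: temperature factor f = -0.080·(13.3) = -1.0640
  Pd branch = 0.0053·Pd^0.26·e^(0.059·RH+f) = 0.07582 μm/a
  Sd branch = 0.01025·Sd^0.27·e^(0.036·RH+0.049·T) = 0.7855 μm/a
  r_corr = 0.07582 + 0.7855 = 0.8613 μm/a
Power-law: D(7) = r_corr · 7^0.667
  D(7) = 0.8613 × 7^0.667 = 0.8613 × 3.662 = 3.154 μm

D(7) = 3.15 μm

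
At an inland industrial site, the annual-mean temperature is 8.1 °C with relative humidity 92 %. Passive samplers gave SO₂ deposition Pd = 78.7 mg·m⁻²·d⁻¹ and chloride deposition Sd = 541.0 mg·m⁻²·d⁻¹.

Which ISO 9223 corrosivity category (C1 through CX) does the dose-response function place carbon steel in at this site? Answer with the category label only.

carbon steel: f(T) = +0.150·(T−10) [T≤10 °C] = -0.2850
  Pd branch = 1.77·Pd^0.52·e^(0.02·RH+f) = 81.13 μm/a
  Sd branch = 0.102·Sd^0.62·e^(0.033·RH+0.04·T) = 145.3 μm/a
  r_corr = 81.13 + 145.3 = 226.5 μm/a
ISO 9223 Table 2 (carbon steel): 200 < 226 ≤ 700 μm/a ⇒ CX

CX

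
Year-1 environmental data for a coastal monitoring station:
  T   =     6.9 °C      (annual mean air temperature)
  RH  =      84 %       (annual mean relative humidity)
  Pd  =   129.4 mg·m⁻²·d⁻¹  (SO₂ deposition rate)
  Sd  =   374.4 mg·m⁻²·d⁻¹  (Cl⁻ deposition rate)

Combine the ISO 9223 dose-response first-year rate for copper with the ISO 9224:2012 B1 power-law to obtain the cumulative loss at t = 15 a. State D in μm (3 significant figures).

copper: temperature factor f = +0.126·(-3.1) = -0.3906
  SO₂ term: 0.0053·129.4^0.26·exp(0.059·84-0.3906) = 1.803
  Cl⁻ term: 0.01025·374.4^0.27·exp(0.036·84+0.049·6.9) = 1.464
  sum: 1.803 + 1.464 → r_corr = 3.268 μm/a
ISO 9224: D(t) = r_corr · t^b with b = 0.667 (copper, B1)
  D(15) = 3.268 × 15^0.667 = 3.268 × 6.088 = 19.89 μm

D(15) = 19.9 μm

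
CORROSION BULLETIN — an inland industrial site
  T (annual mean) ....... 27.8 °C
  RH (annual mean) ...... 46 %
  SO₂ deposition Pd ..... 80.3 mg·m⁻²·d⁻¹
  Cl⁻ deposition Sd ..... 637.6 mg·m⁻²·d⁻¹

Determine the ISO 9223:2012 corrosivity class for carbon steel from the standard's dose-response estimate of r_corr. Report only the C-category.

carbon steel: T>10 °C ⇒ hinge -0.054·(27.8−10) = -0.9612
  sulphur-dioxide contribution → 16.62 μm/a
  chloride contribution → 77.56 μm/a
  total first-year rate 94.17 μm/a
94.2 μm/a falls in (80, 200] for carbon steel → category C5

C5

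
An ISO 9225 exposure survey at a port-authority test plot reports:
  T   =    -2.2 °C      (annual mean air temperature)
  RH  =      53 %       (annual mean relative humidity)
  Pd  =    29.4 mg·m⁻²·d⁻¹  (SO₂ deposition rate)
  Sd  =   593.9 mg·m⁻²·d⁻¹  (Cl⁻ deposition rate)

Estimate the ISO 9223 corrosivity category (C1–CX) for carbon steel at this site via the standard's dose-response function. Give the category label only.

carbon steel: f(T) = +0.150·(T−10) [T≤10 °C] = -1.8300
  SO₂ term: 1.77·29.4^0.52·exp(0.02·53-1.8300) = 4.755
  Cl⁻ term: 0.102·593.9^0.62·exp(0.033·53+0.04·-2.2) = 28.16
  sum: 4.755 + 28.16 → r_corr = 32.92 μm/a
Category bounds: 25…50 μm/a bracket r_corr ⇒ C3

C3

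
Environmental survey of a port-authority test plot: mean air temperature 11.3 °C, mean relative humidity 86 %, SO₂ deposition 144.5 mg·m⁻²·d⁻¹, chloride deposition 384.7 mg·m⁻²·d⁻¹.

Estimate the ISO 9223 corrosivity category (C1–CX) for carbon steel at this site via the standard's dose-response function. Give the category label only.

CX

carbon steel: temperature factor f = -0.054·(1.3) = -0.0702
  SO₂ term: 1.77·144.5^0.52·exp(0.02·86-0.0702) = 122.3
  Cl⁻ term: 0.102·384.7^0.62·exp(0.033·86+0.04·11.3) = 109.7
  r_corr = 122.3 + 109.7 = 232 μm/a
232 μm/a falls in (200, 700] for carbon steel → category CX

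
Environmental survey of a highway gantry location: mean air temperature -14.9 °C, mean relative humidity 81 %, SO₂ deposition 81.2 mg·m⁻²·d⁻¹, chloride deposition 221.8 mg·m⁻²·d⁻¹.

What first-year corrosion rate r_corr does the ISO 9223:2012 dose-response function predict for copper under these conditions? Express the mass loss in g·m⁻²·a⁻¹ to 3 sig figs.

r_corr = 4.28 g·m⁻²·a⁻¹

copper: T≤10 °C ⇒ hinge +0.126·(-14.9−10) = -3.1374
  sulphur-dioxide contribution → 0.08584 μm/a
  chloride contribution → 0.3922 μm/a
  total first-year rate 0.478 μm/a
Convert to mass loss: 0.478 μm/a × 8.96 g/cm³ = 4.283 g·m⁻²·a⁻¹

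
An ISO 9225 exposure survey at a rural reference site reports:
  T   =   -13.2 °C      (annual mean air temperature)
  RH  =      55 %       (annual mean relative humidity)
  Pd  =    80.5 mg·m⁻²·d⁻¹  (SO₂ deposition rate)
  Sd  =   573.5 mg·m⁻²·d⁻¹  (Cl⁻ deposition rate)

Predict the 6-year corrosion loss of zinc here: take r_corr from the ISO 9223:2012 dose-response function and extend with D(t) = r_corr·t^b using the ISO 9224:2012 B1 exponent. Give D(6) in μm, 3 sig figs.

zinc: temperature factor f = +0.038·(-23.2) = -0.8816
  Pd branch = 0.0129·Pd^0.44·e^(0.046·RH+f) = 0.4624 μm/a
  Sd branch = 0.0175·Sd^0.57·e^(0.008·RH+0.085·T) = 0.3305 μm/a
  r_corr = 0.4624 + 0.3305 = 0.7929 μm/a
Power-law: D(6) = r_corr · 6^0.813
  D(6) = 0.7929 × 6^0.813 = 0.7929 × 4.292 = 3.403 μm

D(6) = 3.40 μm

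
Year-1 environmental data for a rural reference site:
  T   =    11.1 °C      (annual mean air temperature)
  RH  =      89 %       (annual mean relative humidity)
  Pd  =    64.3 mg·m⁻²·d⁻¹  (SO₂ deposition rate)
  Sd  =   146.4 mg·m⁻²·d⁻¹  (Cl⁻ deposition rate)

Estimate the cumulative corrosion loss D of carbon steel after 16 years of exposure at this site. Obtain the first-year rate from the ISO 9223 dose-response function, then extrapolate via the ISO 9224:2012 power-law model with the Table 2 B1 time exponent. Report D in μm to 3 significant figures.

carbon steel: T>10 °C ⇒ hinge -0.054·(11.1−10) = -0.0594
  SO₂ term: 1.77·64.3^0.52·exp(0.02·89-0.0594) = 86.2
  Cl⁻ term: 0.102·146.4^0.62·exp(0.033·89+0.04·11.1) = 66.01
  r_corr = 86.2 + 66.01 = 152.2 μm/a
Long-term exponent b (ISO 9224 Table 2, B1) = 0.523
  D(16) = 152.2 × 16^0.523 = 152.2 × 4.263 = 648.9 μm

D(16) = 649 μm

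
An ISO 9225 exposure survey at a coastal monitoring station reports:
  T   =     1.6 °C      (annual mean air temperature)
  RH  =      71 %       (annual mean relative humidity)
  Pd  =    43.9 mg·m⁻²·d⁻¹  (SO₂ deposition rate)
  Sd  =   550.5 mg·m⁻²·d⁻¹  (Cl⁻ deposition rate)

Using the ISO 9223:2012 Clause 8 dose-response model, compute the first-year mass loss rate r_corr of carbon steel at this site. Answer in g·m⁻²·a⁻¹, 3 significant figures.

carbon steel: f(T) = +0.150·(T−10) [T≤10 °C] = -1.2600
  Pd branch = 1.77·Pd^0.52·e^(0.02·RH+f) = 14.84 μm/a
  Sd branch = 0.102·Sd^0.62·e^(0.033·RH+0.04·T) = 56.65 μm/a
  r_corr = 14.84 + 56.65 = 71.5 μm/a
Convert to mass loss: 71.5 μm/a × 7.85 g/cm³ = 561.2 g·m⁻²·a⁻¹

r_corr = 561 g·m⁻²·a⁻¹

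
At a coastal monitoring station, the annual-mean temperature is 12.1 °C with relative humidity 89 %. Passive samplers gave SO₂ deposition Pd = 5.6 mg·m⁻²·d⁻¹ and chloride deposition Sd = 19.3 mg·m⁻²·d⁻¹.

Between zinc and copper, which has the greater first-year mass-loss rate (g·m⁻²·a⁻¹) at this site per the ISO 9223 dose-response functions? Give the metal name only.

zinc: T>10 °C ⇒ hinge -0.071·(12.1−10) = -0.1491
  sulphur-dioxide contribution → 1.422 μm/a
  chloride contribution → 0.5391 μm/a
  total first-year rate 1.962 μm/a
  mass loss = 1.962 μm/a × 7.14 g/cm³ = 14.01 g·m⁻²·a⁻¹
copper: T>10 °C ⇒ hinge -0.080·(12.1−10) = -0.1680
  sulphur-dioxide contribution → 1.338 μm/a
  chloride contribution → 1.016 μm/a
  total first-year rate 2.353 μm/a
  mass loss = 2.353 μm/a × 8.96 g/cm³ = 21.09 g·m⁻²·a⁻¹
Ordering by g·m⁻²·a⁻¹: copper (21.1) > zinc (14)

copper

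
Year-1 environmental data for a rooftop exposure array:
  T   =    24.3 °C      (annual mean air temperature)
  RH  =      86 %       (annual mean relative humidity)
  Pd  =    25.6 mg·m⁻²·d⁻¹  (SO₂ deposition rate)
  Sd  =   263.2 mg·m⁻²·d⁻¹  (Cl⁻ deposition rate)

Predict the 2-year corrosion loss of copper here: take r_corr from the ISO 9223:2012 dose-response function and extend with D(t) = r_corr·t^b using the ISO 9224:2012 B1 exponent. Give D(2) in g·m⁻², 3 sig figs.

copper: f(T) = -0.080·(T−10) [T>10 °C] = -1.1440
  Pd branch = 0.0053·Pd^0.26·e^(0.059·RH+f) = 0.6269 μm/a
  Cl⁻ term: 0.01025·263.2^0.27·exp(0.036·86+0.049·24.3) = 3.357
  sum: 0.6269 + 3.357 → r_corr = 3.983 μm/a
Power-law: D(2) = r_corr · 2^0.667
  D(2) = 3.983 × 2^0.667 = 3.983 × 1.588 = 6.325 μm
  Mass loss = 6.325 μm × 8.96 g/cm³ = 56.67 g·m⁻²

D(2) = 56.7 g·m⁻²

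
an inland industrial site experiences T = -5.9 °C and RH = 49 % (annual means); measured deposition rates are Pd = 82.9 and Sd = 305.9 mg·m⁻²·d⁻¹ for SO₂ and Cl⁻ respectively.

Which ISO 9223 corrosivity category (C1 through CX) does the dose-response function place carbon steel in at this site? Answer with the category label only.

C2

carbon steel: temperature factor f = +0.150·(-15.9) = -2.3850
  SO₂ term: 1.77·82.9^0.52·exp(0.02·49-2.3850) = 4.32
  Cl⁻ term: 0.102·305.9^0.62·exp(0.033·49+0.04·-5.9) = 14.11
  r_corr = 4.32 + 14.11 = 18.43 μm/a
ISO 9223 Table 2 (carbon steel): 1.3 < 18.4 ≤ 25 μm/a ⇒ C2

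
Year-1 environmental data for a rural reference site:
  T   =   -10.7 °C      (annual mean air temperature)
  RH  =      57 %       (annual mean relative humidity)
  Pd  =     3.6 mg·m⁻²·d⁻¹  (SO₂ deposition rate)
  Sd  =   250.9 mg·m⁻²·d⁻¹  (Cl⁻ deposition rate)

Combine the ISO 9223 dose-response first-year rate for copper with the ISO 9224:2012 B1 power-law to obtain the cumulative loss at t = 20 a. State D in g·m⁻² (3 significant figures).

D(20) = 14.9 g·m⁻²

copper: T≤10 °C ⇒ hinge +0.126·(-10.7−10) = -2.6082
  SO₂ term: 0.0053·3.6^0.26·exp(0.059·57-2.6082) = 0.01573
  Sd branch = 0.01025·Sd^0.27·e^(0.036·RH+0.049·T) = 0.2099 μm/a
  sum: 0.01573 + 0.2099 → r_corr = 0.2257 μm/a
ISO 9224: D(t) = r_corr · t^b with b = 0.667 (copper, B1)
  D(20) = 0.2257 × 20^0.667 = 0.2257 × 7.375 = 1.664 μm
  Mass loss = 1.664 μm × 8.96 g/cm³ = 14.91 g·m⁻²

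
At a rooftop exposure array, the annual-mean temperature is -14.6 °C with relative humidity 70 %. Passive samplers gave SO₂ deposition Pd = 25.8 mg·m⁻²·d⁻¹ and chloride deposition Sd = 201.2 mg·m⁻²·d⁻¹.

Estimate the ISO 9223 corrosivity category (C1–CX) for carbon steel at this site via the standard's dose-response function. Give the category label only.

carbon steel: T≤10 °C ⇒ hinge +0.150·(-14.6−10) = -3.6900
  SO₂ term: 1.77·25.8^0.52·exp(0.02·70-3.6900) = 0.9716
  Cl⁻ term: 0.102·201.2^0.62·exp(0.033·70+0.04·-14.6) = 15.36
  sum: 0.9716 + 15.36 → r_corr = 16.33 μm/a
Category bounds: 1.3…25 μm/a bracket r_corr ⇒ C2

C2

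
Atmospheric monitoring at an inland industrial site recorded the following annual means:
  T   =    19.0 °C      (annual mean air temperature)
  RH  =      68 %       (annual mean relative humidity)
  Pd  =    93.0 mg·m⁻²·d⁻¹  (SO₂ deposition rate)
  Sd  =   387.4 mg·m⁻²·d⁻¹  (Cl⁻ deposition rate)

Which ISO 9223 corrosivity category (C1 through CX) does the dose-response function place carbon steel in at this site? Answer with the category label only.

carbon steel: f(T) = -0.054·(T−10) [T>10 °C] = -0.4860
  Pd branch = 1.77·Pd^0.52·e^(0.02·RH+f) = 44.79 μm/a
  Sd branch = 0.102·Sd^0.62·e^(0.033·RH+0.04·T) = 82.77 μm/a
  r_corr = 44.79 + 82.77 = 127.6 μm/a
128 μm/a falls in (80, 200] for carbon steel → category C5

C5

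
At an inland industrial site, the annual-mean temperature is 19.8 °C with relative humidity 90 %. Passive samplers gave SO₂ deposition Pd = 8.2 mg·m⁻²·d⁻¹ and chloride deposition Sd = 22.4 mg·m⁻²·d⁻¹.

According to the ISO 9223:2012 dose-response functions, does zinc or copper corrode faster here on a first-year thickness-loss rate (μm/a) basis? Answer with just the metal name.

zinc: f(T) = -0.071·(T−10) [T>10 °C] = -0.6958
  Pd branch = 0.0129·Pd^0.44·e^(0.046·RH+f) = 1.02 μm/a
  Sd branch = 0.0175·Sd^0.57·e^(0.008·RH+0.085·T) = 1.138 μm/a
  r_corr = 1.02 + 1.138 = 2.158 μm/a
copper: temperature factor f = -0.080·(9.8) = -0.7840
  SO₂ term: 0.0053·8.2^0.26·exp(0.059·90-0.7840) = 0.8462
  Sd branch = 0.01025·Sd^0.27·e^(0.036·RH+0.049·T) = 1.599 μm/a
  r_corr = 0.8462 + 1.599 = 2.445 μm/a
Ordering by μm/a: copper (2.44) > zinc (2.16)

copper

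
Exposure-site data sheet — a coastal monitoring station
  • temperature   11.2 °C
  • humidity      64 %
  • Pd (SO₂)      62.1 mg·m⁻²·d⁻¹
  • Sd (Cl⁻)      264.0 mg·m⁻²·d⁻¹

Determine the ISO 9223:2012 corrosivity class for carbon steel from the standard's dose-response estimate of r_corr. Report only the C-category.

carbon steel: temperature factor f = -0.054·(1.2) = -0.0648
  sulphur-dioxide contribution → 51.07 μm/a
  chloride contribution → 41.86 μm/a
  total first-year rate 92.93 μm/a
92.9 μm/a falls in (80, 200] for carbon steel → category C5

C5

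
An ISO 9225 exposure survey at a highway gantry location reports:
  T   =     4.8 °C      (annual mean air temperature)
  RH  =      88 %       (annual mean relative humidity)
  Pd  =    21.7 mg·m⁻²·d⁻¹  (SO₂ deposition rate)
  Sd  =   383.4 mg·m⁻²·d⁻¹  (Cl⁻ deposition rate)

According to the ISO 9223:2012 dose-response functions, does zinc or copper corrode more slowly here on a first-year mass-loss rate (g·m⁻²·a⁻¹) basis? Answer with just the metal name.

zinc: T≤10 °C ⇒ hinge +0.038·(4.8−10) = -0.1976
  sulphur-dioxide contribution → 2.349 μm/a
  chloride contribution → 1.58 μm/a
  ⇒ r_corr(zinc) = 3.929 μm/a
  mass loss = 3.929 μm/a × 7.14 g/cm³ = 28.05 g·m⁻²·a⁻¹
copper: temperature factor f = +0.126·(-5.2) = -0.6552
  sulphur-dioxide contribution → 1.102 μm/a
  chloride contribution → 1.536 μm/a
  total first-year rate 2.637 μm/a
  mass loss = 2.637 μm/a × 8.96 g/cm³ = 23.63 g·m⁻²·a⁻¹
Ordering by g·m⁻²·a⁻¹: zinc (28.1) > copper (23.6)

copper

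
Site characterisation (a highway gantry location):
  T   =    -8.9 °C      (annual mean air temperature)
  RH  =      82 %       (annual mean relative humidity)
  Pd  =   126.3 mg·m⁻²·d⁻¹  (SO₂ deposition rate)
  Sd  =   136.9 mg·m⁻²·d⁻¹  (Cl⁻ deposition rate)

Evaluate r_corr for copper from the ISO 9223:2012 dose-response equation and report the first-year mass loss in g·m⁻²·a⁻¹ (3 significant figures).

r_corr = 6.24 g·m⁻²·a⁻¹

copper: T≤10 °C ⇒ hinge +0.126·(-8.9−10) = -2.3814
  SO₂ term: 0.0053·126.3^0.26·exp(0.059·82-2.3814) = 0.2175
  Sd branch = 0.01025·Sd^0.27·e^(0.036·RH+0.049·T) = 0.4788 μm/a
  sum: 0.2175 + 0.4788 → r_corr = 0.6964 μm/a
Convert to mass loss: 0.6964 μm/a × 8.96 g/cm³ = 6.24 g·m⁻²·a⁻¹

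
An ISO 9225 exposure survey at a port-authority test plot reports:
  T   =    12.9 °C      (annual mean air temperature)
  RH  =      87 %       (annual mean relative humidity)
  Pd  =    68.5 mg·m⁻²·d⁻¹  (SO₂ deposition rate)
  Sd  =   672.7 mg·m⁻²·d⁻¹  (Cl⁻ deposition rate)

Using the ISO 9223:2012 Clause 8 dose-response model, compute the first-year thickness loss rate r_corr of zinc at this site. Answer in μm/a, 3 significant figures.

r_corr = 7.99 μm/a

zinc: T>10 °C ⇒ hinge -0.071·(12.9−10) = -0.2059
  SO₂ term: 0.0129·68.5^0.44·exp(0.046·87-0.2059) = 3.689
  Sd branch = 0.0175·Sd^0.57·e^(0.008·RH+0.085·T) = 4.299 μm/a
  sum: 3.689 + 4.299 → r_corr = 7.988 μm/a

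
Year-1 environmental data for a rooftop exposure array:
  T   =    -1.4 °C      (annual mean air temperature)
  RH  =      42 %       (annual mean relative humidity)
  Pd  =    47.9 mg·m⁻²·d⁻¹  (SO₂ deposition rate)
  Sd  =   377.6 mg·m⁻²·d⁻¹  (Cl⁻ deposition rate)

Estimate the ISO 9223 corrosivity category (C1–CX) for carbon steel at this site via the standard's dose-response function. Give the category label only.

carbon steel: temperature factor f = +0.150·(-11.4) = -1.7100
  SO₂ term: 1.77·47.9^0.52·exp(0.02·42-1.7100) = 5.545
  Cl⁻ term: 0.102·377.6^0.62·exp(0.033·42+0.04·-1.4) = 15.27
  sum: 5.545 + 15.27 → r_corr = 20.82 μm/a
Category bounds: 1.3…25 μm/a bracket r_corr ⇒ C2

C2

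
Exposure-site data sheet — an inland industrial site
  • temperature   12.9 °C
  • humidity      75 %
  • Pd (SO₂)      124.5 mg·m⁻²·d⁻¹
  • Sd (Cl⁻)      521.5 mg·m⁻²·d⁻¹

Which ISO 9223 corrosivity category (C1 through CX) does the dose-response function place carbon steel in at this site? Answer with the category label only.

carbon steel: f(T) = -0.054·(T−10) [T>10 °C] = -0.1566
  sulphur-dioxide contribution → 83.35 μm/a
  chloride contribution → 98.24 μm/a
  ⇒ r_corr(carbon steel) = 181.6 μm/a
182 μm/a falls in (80, 200] for carbon steel → category C5

C5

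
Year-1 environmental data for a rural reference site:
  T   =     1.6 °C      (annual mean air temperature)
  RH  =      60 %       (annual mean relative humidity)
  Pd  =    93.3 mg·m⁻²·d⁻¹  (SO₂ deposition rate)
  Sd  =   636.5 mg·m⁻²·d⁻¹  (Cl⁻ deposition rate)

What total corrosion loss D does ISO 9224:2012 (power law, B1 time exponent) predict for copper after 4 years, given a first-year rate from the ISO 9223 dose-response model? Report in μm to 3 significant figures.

D(4) = 1.90 μm

copper: f(T) = +0.126·(T−10) [T≤10 °C] = -1.0584
  SO₂ term: 0.0053·93.3^0.26·exp(0.059·60-1.0584) = 0.2062
  Cl⁻ term: 0.01025·636.5^0.27·exp(0.036·60+0.049·1.6) = 0.5494
  sum: 0.2062 + 0.5494 → r_corr = 0.7555 μm/a
Long-term exponent b (ISO 9224 Table 2, B1) = 0.667
  D(4) = 0.7555 × 4^0.667 = 0.7555 × 2.521 = 1.905 μm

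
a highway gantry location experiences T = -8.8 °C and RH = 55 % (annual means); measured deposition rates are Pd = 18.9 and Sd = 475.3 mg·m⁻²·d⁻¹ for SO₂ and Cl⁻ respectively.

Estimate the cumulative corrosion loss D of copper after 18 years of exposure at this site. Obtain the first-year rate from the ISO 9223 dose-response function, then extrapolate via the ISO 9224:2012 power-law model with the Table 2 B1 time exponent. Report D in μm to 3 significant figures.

copper: T≤10 °C ⇒ hinge +0.126·(-8.8−10) = -2.3688
  sulphur-dioxide contribution → 0.02733 μm/a
  chloride contribution → 0.2548 μm/a
  total first-year rate 0.2821 μm/a
Long-term exponent b (ISO 9224 Table 2, B1) = 0.667
  D(18) = 0.2821 × 18^0.667 = 0.2821 × 6.875 = 1.939 μm

D(18) = 1.94 μm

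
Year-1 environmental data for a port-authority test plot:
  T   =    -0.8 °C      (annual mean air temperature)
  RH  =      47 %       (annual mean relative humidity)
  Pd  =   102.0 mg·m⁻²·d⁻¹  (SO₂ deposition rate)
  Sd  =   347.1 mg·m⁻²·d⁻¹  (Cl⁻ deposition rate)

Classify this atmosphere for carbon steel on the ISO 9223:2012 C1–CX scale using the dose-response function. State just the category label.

C3

carbon steel: f(T) = +0.150·(T−10) [T≤10 °C] = -1.6200
  Pd branch = 1.77·Pd^0.52·e^(0.02·RH+f) = 9.934 μm/a
  Cl⁻ term: 0.102·347.1^0.62·exp(0.033·47+0.04·-0.8) = 17.51
  sum: 9.934 + 17.51 → r_corr = 27.45 μm/a
27.4 μm/a falls in (25, 50] for carbon steel → category C3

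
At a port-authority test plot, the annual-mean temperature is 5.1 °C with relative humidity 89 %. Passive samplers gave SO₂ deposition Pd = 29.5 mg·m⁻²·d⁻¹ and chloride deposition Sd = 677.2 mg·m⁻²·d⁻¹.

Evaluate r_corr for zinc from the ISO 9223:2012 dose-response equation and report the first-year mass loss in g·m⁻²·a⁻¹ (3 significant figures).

r_corr = 36.5 g·m⁻²·a⁻¹

zinc: T≤10 °C ⇒ hinge +0.038·(5.1−10) = -0.1862
  SO₂ term: 0.0129·29.5^0.44·exp(0.046·89-0.1862) = 2.847
  Cl⁻ term: 0.0175·677.2^0.57·exp(0.008·89+0.085·5.1) = 2.26
  r_corr = 2.847 + 2.26 = 5.107 μm/a
Convert to mass loss: 5.107 μm/a × 7.14 g/cm³ = 36.46 g·m⁻²·a⁻¹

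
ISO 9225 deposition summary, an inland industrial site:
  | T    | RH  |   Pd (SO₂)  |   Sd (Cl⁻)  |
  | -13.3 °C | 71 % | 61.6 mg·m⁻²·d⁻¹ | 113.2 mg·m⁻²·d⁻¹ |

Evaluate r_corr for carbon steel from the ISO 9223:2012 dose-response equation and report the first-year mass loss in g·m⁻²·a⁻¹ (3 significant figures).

r_corr = 107 g·m⁻²·a⁻¹

carbon steel: temperature factor f = +0.150·(-23.3) = -3.4950
  sulphur-dioxide contribution → 1.894 μm/a
  chloride contribution → 11.71 μm/a
  ⇒ r_corr(carbon steel) = 13.6 μm/a
Convert to mass loss: 13.6 μm/a × 7.85 g/cm³ = 106.8 g·m⁻²·a⁻¹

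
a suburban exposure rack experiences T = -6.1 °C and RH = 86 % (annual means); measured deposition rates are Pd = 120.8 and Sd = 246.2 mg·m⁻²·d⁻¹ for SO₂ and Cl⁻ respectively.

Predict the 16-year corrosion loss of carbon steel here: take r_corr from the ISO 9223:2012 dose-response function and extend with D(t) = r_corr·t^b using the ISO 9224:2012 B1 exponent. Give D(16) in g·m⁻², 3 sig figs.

D(16) = 1.75e+03 g·m⁻²

carbon steel: f(T) = +0.150·(T−10) [T≤10 °C] = -2.4150
  Pd branch = 1.77·Pd^0.52·e^(0.02·RH+f) = 10.69 μm/a
  Sd branch = 0.102·Sd^0.62·e^(0.033·RH+0.04·T) = 41.47 μm/a
  r_corr = 10.69 + 41.47 = 52.16 μm/a
ISO 9224: D(t) = r_corr · t^b with b = 0.523 (carbon steel, B1)
  D(16) = 52.16 × 16^0.523 = 52.16 × 4.263 = 222.4 μm
  Mass loss = 222.4 μm × 7.85 g/cm³ = 1746 g·m⁻²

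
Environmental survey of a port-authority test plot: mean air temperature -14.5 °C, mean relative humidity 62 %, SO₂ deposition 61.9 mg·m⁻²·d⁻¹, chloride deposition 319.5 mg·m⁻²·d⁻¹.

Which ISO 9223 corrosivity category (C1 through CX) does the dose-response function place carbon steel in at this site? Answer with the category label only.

carbon steel: f(T) = +0.150·(T−10) [T≤10 °C] = -3.6750
  SO₂ term: 1.77·61.9^0.52·exp(0.02·62-3.6750) = 1.325
  Cl⁻ term: 0.102·319.5^0.62·exp(0.033·62+0.04·-14.5) = 15.78
  sum: 1.325 + 15.78 → r_corr = 17.1 μm/a
Category bounds: 1.3…25 μm/a bracket r_corr ⇒ C2

C2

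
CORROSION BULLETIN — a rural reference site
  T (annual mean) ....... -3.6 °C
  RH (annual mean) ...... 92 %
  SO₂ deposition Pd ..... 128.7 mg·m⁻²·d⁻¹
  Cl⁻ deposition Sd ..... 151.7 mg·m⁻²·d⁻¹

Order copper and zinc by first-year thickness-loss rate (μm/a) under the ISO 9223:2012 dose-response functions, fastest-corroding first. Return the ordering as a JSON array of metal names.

["zinc", "copper"]

copper: f(T) = +0.126·(T−10) [T≤10 °C] = -1.7136
  Pd branch = 0.0053·Pd^0.26·e^(0.059·RH+f) = 0.769 μm/a
  Cl⁻ term: 0.01025·151.7^0.27·exp(0.036·92+0.049·-3.6) = 0.9149
  r_corr = 0.769 + 0.9149 = 1.684 μm/a
zinc: f(T) = +0.038·(T−10) [T≤10 °C] = -0.5168
  Pd branch = 0.0129·Pd^0.44·e^(0.046·RH+f) = 4.491 μm/a
  Cl⁻ term: 0.0175·151.7^0.57·exp(0.008·92+0.085·-3.6) = 0.4709
  r_corr = 4.491 + 0.4709 = 4.961 μm/a
Ordering by μm/a: zinc (4.96) > copper (1.68)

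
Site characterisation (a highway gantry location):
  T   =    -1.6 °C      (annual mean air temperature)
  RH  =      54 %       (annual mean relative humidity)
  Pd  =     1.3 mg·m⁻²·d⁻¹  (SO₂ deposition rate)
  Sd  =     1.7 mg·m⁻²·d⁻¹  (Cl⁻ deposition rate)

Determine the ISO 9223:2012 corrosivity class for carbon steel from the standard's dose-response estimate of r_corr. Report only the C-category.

carbon steel: temperature factor f = +0.150·(-11.6) = -1.7400
  sulphur-dioxide contribution → 1.049 μm/a
  chloride contribution → 0.7899 μm/a
  total first-year rate 1.838 μm/a
1.84 μm/a falls in (1.3, 25] for carbon steel → category C2

C2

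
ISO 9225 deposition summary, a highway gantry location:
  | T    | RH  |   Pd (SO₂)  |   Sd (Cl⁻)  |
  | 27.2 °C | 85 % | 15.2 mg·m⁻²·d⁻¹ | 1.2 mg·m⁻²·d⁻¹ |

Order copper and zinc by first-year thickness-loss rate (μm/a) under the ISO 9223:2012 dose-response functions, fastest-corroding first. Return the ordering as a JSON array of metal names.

copper: T>10 °C ⇒ hinge -0.080·(27.2−10) = -1.3760
  Pd branch = 0.0053·Pd^0.26·e^(0.059·RH+f) = 0.4092 μm/a
  Sd branch = 0.01025·Sd^0.27·e^(0.036·RH+0.049·T) = 0.8707 μm/a
  sum: 0.4092 + 0.8707 → r_corr = 1.28 μm/a
zinc: T>10 °C ⇒ hinge -0.071·(27.2−10) = -1.2212
  Pd branch = 0.0129·Pd^0.44·e^(0.046·RH+f) = 0.6285 μm/a
  Cl⁻ term: 0.0175·1.2^0.57·exp(0.008·85+0.085·27.2) = 0.3869
  sum: 0.6285 + 0.3869 → r_corr = 1.015 μm/a
Ordering by μm/a: copper (1.28) > zinc (1.02)

["copper", "zinc"]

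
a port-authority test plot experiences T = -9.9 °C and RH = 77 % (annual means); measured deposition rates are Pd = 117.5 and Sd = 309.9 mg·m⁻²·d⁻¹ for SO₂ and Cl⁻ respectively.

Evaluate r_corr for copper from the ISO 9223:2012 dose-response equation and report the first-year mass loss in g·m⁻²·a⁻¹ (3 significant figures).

r_corr = 5.51 g·m⁻²·a⁻¹

copper: f(T) = +0.126·(T−10) [T≤10 °C] = -2.5074
  Pd branch = 0.0053·Pd^0.26·e^(0.059·RH+f) = 0.1401 μm/a
  Cl⁻ term: 0.01025·309.9^0.27·exp(0.036·77+0.049·-9.9) = 0.4748
  sum: 0.1401 + 0.4748 → r_corr = 0.615 μm/a
Convert to mass loss: 0.615 μm/a × 8.96 g/cm³ = 5.51 g·m⁻²·a⁻¹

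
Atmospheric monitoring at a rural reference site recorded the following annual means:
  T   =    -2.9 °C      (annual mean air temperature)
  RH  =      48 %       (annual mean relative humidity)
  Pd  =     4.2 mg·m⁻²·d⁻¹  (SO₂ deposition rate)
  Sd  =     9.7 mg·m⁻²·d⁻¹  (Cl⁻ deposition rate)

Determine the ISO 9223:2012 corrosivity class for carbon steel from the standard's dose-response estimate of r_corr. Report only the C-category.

carbon steel: f(T) = +0.150·(T−10) [T≤10 °C] = -1.9350
  sulphur-dioxide contribution → 1.408 μm/a
  chloride contribution → 1.811 μm/a
  total first-year rate 3.219 μm/a
3.22 μm/a falls in (1.3, 25] for carbon steel → category C2

C2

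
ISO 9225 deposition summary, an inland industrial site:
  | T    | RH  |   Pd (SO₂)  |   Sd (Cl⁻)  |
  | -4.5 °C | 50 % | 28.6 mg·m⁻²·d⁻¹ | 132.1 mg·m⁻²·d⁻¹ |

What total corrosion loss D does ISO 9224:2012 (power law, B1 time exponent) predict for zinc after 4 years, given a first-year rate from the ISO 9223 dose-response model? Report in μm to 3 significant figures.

zinc: T≤10 °C ⇒ hinge +0.038·(-4.5−10) = -0.5510
  SO₂ term: 0.0129·28.6^0.44·exp(0.046·50-0.5510) = 0.3243
  Sd branch = 0.0175·Sd^0.57·e^(0.008·RH+0.085·T) = 0.2881 μm/a
  sum: 0.3243 + 0.2881 → r_corr = 0.6124 μm/a
ISO 9224: D(t) = r_corr · t^b with b = 0.813 (zinc, B1)
  D(4) = 0.6124 × 4^0.813 = 0.6124 × 3.087 = 1.89 μm

D(4) = 1.89 μm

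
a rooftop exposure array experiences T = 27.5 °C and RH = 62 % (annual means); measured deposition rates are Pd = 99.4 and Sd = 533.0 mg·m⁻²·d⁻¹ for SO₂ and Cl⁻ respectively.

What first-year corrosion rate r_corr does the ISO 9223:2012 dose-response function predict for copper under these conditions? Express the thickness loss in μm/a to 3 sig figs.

copper: f(T) = -0.080·(T−10) [T>10 °C] = -1.4000
  sulphur-dioxide contribution → 0.1676 μm/a
  chloride contribution → 2.002 μm/a
  ⇒ r_corr(copper) = 2.17 μm/a

r_corr = 2.17 μm/a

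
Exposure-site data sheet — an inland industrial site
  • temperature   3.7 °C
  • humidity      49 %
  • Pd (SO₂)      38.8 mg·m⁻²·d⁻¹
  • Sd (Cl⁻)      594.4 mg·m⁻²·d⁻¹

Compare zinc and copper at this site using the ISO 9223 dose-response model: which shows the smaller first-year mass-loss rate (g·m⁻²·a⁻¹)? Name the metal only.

zinc: f(T) = +0.038·(T−10) [T≤10 °C] = -0.2394
  Pd branch = 0.0129·Pd^0.44·e^(0.046·RH+f) = 0.4837 μm/a
  Cl⁻ term: 0.0175·594.4^0.57·exp(0.008·49+0.085·3.7) = 1.352
  sum: 0.4837 + 1.352 → r_corr = 1.836 μm/a
  mass loss = 1.836 μm/a × 7.14 g/cm³ = 13.11 g·m⁻²·a⁻¹
copper: T≤10 °C ⇒ hinge +0.126·(3.7−10) = -0.7938
  SO₂ term: 0.0053·38.8^0.26·exp(0.059·49-0.7938) = 0.1117
  Sd branch = 0.01025·Sd^0.27·e^(0.036·RH+0.049·T) = 0.4023 μm/a
  r_corr = 0.1117 + 0.4023 = 0.514 μm/a
  mass loss = 0.514 μm/a × 8.96 g/cm³ = 4.606 g·m⁻²·a⁻¹
Ordering by g·m⁻²·a⁻¹: zinc (13.1) > copper (4.61)

copper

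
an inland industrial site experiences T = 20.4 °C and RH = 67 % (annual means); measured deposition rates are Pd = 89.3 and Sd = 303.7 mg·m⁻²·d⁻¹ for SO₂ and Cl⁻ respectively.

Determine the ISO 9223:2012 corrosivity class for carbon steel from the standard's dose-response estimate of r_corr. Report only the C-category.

C5

carbon steel: temperature factor f = -0.054·(10.4) = -0.5616
  Pd branch = 1.77·Pd^0.52·e^(0.02·RH+f) = 39.85 μm/a
  Sd branch = 0.102·Sd^0.62·e^(0.033·RH+0.04·T) = 72.83 μm/a
  sum: 39.85 + 72.83 → r_corr = 112.7 μm/a
ISO 9223 Table 2 (carbon steel): 80 < 113 ≤ 200 μm/a ⇒ C5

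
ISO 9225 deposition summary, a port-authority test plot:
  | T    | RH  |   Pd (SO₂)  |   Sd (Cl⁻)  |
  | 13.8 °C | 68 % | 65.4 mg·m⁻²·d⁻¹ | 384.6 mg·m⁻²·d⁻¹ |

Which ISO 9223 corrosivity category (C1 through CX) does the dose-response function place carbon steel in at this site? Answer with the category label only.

C5

carbon steel: temperature factor f = -0.054·(3.8) = -0.2052
  sulphur-dioxide contribution → 49.39 μm/a
  chloride contribution → 66.93 μm/a
  ⇒ r_corr(carbon steel) = 116.3 μm/a
116 μm/a falls in (80, 200] for carbon steel → category C5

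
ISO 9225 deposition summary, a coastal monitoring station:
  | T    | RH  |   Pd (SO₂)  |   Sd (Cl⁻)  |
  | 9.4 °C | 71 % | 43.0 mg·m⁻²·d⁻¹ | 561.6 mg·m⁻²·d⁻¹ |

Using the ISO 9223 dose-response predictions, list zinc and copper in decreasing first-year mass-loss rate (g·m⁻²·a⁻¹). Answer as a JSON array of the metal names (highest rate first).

zinc: temperature factor f = +0.038·(-0.6) = -0.0228
  sulphur-dioxide contribution → 1.729 μm/a
  chloride contribution → 2.534 μm/a
  total first-year rate 4.264 μm/a
  mass loss = 4.264 μm/a × 7.14 g/cm³ = 30.44 g·m⁻²·a⁻¹
copper: temperature factor f = +0.126·(-0.6) = -0.0756
  sulphur-dioxide contribution → 0.8618 μm/a
  chloride contribution → 1.157 μm/a
  ⇒ r_corr(copper) = 2.018 μm/a
  mass loss = 2.018 μm/a × 8.96 g/cm³ = 18.08 g·m⁻²·a⁻¹
Ordering by g·m⁻²·a⁻¹: zinc (30.4) > copper (18.1)

["zinc", "copper"]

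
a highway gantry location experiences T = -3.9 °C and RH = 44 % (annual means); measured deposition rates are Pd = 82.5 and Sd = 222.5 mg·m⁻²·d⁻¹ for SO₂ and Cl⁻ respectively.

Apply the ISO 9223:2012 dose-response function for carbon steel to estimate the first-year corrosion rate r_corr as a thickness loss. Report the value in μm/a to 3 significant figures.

carbon steel: f(T) = +0.150·(T−10) [T≤10 °C] = -2.0850
  SO₂ term: 1.77·82.5^0.52·exp(0.02·44-2.0850) = 5.263
  Sd branch = 0.102·Sd^0.62·e^(0.033·RH+0.04·T) = 10.64 μm/a
  r_corr = 5.263 + 10.64 = 15.9 μm/a

r_corr = 15.9 μm/a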